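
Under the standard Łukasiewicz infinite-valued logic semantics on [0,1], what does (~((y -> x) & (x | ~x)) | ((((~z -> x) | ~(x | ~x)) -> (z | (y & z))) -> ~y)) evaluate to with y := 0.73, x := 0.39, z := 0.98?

0.39

(y -> x): min(1, 1 − 0.73 + 0.39) = 0.66
~x: Łukasiewicz ¬ gives 1 − 0.39 = 0.61
(x | ~x) = max(0.39, 0.61) = 0.61
((y -> x) & (x | ~x)) = min(0.66, 0.61) = 0.61
~((y -> x) & (x | ~x)): Łukasiewicz ¬ gives 1 − 0.61 = 0.39
~z: Łukasiewicz ¬ gives 1 − 0.98 = 0.02
(~z -> x): min(1, 1 − 0.02 + 0.39) = 1
~x: Łukasiewicz ¬ gives 1 − 0.39 = 0.61
(x | ~x) = max(0.39, 0.61) = 0.61
~(x | ~x): Łukasiewicz ¬ gives 1 − 0.61 = 0.39
((~z -> x) | ~(x | ~x)) = max(1, 0.39) = 1
(y & z) = min(0.73, 0.98) = 0.73
(z | (y & z)) = max(0.98, 0.73) = 0.98
(((~z -> x) | ~(x | ~x)) -> (z | (y & z))): min(1, 1 − 1 + 0.98) = 0.98
~y: Łukasiewicz ¬ gives 1 − 0.73 = 0.27
((((~z -> x) | ~(x | ~x)) -> (z | (y & z))) -> ~y): min(1, 1 − 0.98 + 0.27) = 0.29
(~((y -> x) & (x | ~x)) | ((((~z -> x) | ~(x | ~x)) -> (z | (y & z))) -> ~y)) = max(0.39, 0.29) = 0.39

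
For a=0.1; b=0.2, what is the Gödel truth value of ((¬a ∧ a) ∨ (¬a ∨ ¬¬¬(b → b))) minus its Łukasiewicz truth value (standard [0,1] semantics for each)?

Gödel evaluation:
  ¬a: Gödel ¬ of 0.1 = 0 (operand ≠ 0)
  (¬a ∧ a) = min(0, 0.1) = 0
  ¬a: Gödel ¬ of 0.1 = 0 (operand ≠ 0)
  (b → b): 0.2 ≤ 0.2, so result = 1
  ¬(b → b): Gödel ¬ of 1 = 0 (operand ≠ 0)
  ¬¬(b → b): Gödel ¬ of 0 = 1 (operand is 0)
  ¬¬¬(b → b): Gödel ¬ of 1 = 0 (operand ≠ 0)
  (¬a ∨ ¬¬¬(b → b)) = max(0, 0) = 0
  ((¬a ∧ a) ∨ (¬a ∨ ¬¬¬(b → b))) = max(0, 0) = 0
  Gödel value = 0
Łukasiewicz evaluation:
  ¬a: Łukasiewicz ¬ gives 1 − 0.1 = 0.9
  (¬a ∧ a) = min(0.9, 0.1) = 0.1
  ¬a: Łukasiewicz ¬ gives 1 − 0.1 = 0.9
  (b → b): min(1, 1 − 0.2 + 0.2) = 1
  ¬(b → b): Łukasiewicz ¬ gives 1 − 1 = 0
  ¬¬(b → b): Łukasiewicz ¬ gives 1 − 0 = 1
  ¬¬¬(b → b): Łukasiewicz ¬ gives 1 − 1 = 0
  (¬a ∨ ¬¬¬(b → b)) = max(0.9, 0) = 0.9
  ((¬a ∧ a) ∨ (¬a ∨ ¬¬¬(b → b))) = max(0.1, 0.9) = 0.9
  Łukasiewicz value = 0.9
Difference: 0 − 0.9 = -0.90

-0.90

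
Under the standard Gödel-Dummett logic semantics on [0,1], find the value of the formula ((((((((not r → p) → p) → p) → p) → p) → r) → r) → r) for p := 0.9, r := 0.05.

0.05

not r: Gödel ¬ of 0.05 = 0 (operand ≠ 0)
(not r → p): 0 ≤ 0.9, so result = 1
((not r → p) → p): 1 > 0.9, so result = 0.9
(((not r → p) → p) → p): 0.9 ≤ 0.9, so result = 1
((((not r → p) → p) → p) → p): 1 > 0.9, so result = 0.9
(((((not r → p) → p) → p) → p) → p): 0.9 ≤ 0.9, so result = 1
((((((not r → p) → p) → p) → p) → p) → r): 1 > 0.05, so result = 0.05
(((((((not r → p) → p) → p) → p) → p) → r) → r): 0.05 ≤ 0.05, so result = 1
((((((((not r → p) → p) → p) → p) → p) → r) → r) → r): 1 > 0.05, so result = 0.05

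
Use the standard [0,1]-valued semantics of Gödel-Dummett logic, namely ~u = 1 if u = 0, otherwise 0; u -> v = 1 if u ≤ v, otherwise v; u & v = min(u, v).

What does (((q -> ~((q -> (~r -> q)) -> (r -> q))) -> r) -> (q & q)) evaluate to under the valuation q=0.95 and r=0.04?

~r: Gödel ¬ of 0.04 = 0 (operand ≠ 0)
(~r -> q): 0 ≤ 0.95, so result = 1
(q -> (~r -> q)): 0.95 ≤ 1, so result = 1
(r -> q): 0.04 ≤ 0.95, so result = 1
((q -> (~r -> q)) -> (r -> q)): 1 ≤ 1, so result = 1
~((q -> (~r -> q)) -> (r -> q)): Gödel ¬ of 1 = 0 (operand ≠ 0)
(q -> ~((q -> (~r -> q)) -> (r -> q))): 0.95 > 0, so result = 0
((q -> ~((q -> (~r -> q)) -> (r -> q))) -> r): 0 ≤ 0.04, so result = 1
(q & q) = min(0.95, 0.95) = 0.95
(((q -> ~((q -> (~r -> q)) -> (r -> q))) -> r) -> (q & q)): 1 > 0.95, so result = 0.95

0.95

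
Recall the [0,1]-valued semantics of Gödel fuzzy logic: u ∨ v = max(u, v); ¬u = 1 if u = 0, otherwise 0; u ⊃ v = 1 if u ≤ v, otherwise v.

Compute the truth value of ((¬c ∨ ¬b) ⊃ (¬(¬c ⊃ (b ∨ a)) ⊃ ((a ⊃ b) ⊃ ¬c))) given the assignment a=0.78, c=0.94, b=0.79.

1.00

¬c: Gödel ¬ of 0.94 = 0 (operand ≠ 0)
¬b: Gödel ¬ of 0.79 = 0 (operand ≠ 0)
(¬c ∨ ¬b) = max(0, 0) = 0
¬c: Gödel ¬ of 0.94 = 0 (operand ≠ 0)
(b ∨ a) = max(0.79, 0.78) = 0.79
(¬c ⊃ (b ∨ a)): 0 ≤ 0.79, so result = 1
¬(¬c ⊃ (b ∨ a)): Gödel ¬ of 1 = 0 (operand ≠ 0)
(a ⊃ b): 0.78 ≤ 0.79, so result = 1
¬c: Gödel ¬ of 0.94 = 0 (operand ≠ 0)
((a ⊃ b) ⊃ ¬c): 1 > 0, so result = 0
(¬(¬c ⊃ (b ∨ a)) ⊃ ((a ⊃ b) ⊃ ¬c)): 0 ≤ 0, so result = 1
((¬c ∨ ¬b) ⊃ (¬(¬c ⊃ (b ∨ a)) ⊃ ((a ⊃ b) ⊃ ¬c))): 0 ≤ 1, so result = 1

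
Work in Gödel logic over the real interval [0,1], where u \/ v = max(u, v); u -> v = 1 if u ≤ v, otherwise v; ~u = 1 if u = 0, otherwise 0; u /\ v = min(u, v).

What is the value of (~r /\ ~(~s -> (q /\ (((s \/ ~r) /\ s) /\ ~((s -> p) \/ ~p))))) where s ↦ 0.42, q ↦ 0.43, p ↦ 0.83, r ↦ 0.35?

~r: Gödel ¬ of 0.35 = 0 (operand ≠ 0)
~s: Gödel ¬ of 0.42 = 0 (operand ≠ 0)
~r: Gödel ¬ of 0.35 = 0 (operand ≠ 0)
(s \/ ~r) = max(0.42, 0) = 0.42
((s \/ ~r) /\ s) = min(0.42, 0.42) = 0.42
(s -> p): 0.42 ≤ 0.83, so result = 1
~p: Gödel ¬ of 0.83 = 0 (operand ≠ 0)
((s -> p) \/ ~p) = max(1, 0) = 1
~((s -> p) \/ ~p): Gödel ¬ of 1 = 0 (operand ≠ 0)
(((s \/ ~r) /\ s) /\ ~((s -> p) \/ ~p)) = min(0.42, 0) = 0
(q /\ (((s \/ ~r) /\ s) /\ ~((s -> p) \/ ~p))) = min(0.43, 0) = 0
(~s -> (q /\ (((s \/ ~r) /\ s) /\ ~((s -> p) \/ ~p)))): 0 ≤ 0, so result = 1
~(~s -> (q /\ (((s \/ ~r) /\ s) /\ ~((s -> p) \/ ~p)))): Gödel ¬ of 1 = 0 (operand ≠ 0)
(~r /\ ~(~s -> (q /\ (((s \/ ~r) /\ s) /\ ~((s -> p) \/ ~p))))) = min(0, 0) = 0

0.00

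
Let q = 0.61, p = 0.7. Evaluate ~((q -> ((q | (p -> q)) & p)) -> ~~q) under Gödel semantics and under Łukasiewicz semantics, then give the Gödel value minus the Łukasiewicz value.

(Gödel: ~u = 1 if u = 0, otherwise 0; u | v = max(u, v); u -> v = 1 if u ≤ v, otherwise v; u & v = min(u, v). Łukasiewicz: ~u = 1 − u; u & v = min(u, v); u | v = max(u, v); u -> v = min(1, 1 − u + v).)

-0.39

Gödel evaluation:
  (p -> q): 0.7 > 0.61, so result = 0.61
  (q | (p -> q)) = max(0.61, 0.61) = 0.61
  ((q | (p -> q)) & p) = min(0.61, 0.7) = 0.61
  (q -> ((q | (p -> q)) & p)): 0.61 ≤ 0.61, so result = 1
  ~q: Gödel ¬ of 0.61 = 0 (operand ≠ 0)
  ~~q: Gödel ¬ of 0 = 1 (operand is 0)
  ((q -> ((q | (p -> q)) & p)) -> ~~q): 1 ≤ 1, so result = 1
  ~((q -> ((q | (p -> q)) & p)) -> ~~q): Gödel ¬ of 1 = 0 (operand ≠ 0)
  Gödel value = 0
Łukasiewicz evaluation:
  (p -> q): min(1, 1 − 0.7 + 0.61) = 0.91
  (q | (p -> q)) = max(0.61, 0.91) = 0.91
  ((q | (p -> q)) & p) = min(0.91, 0.7) = 0.7
  (q -> ((q | (p -> q)) & p)): min(1, 1 − 0.61 + 0.7) = 1
  ~q: Łukasiewicz ¬ gives 1 − 0.61 = 0.39
  ~~q: Łukasiewicz ¬ gives 1 − 0.39 = 0.61
  ((q -> ((q | (p -> q)) & p)) -> ~~q): min(1, 1 − 1 + 0.61) = 0.61
  ~((q -> ((q | (p -> q)) & p)) -> ~~q): Łukasiewicz ¬ gives 1 − 0.61 = 0.39
  Łukasiewicz value = 0.39
Difference: 0 − 0.39 = -0.39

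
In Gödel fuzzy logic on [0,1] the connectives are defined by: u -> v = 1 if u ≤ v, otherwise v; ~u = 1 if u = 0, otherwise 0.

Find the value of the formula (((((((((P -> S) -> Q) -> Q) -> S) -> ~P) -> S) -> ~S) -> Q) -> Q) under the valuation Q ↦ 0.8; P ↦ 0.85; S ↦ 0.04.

0.80

(P -> S): 0.85 > 0.04, so result = 0.04
((P -> S) -> Q): 0.04 ≤ 0.8, so result = 1
(((P -> S) -> Q) -> Q): 1 > 0.8, so result = 0.8
((((P -> S) -> Q) -> Q) -> S): 0.8 > 0.04, so result = 0.04
~P: Gödel ¬ of 0.85 = 0 (operand ≠ 0)
(((((P -> S) -> Q) -> Q) -> S) -> ~P): 0.04 > 0, so result = 0
((((((P -> S) -> Q) -> Q) -> S) -> ~P) -> S): 0 ≤ 0.04, so result = 1
~S: Gödel ¬ of 0.04 = 0 (operand ≠ 0)
(((((((P -> S) -> Q) -> Q) -> S) -> ~P) -> S) -> ~S): 1 > 0, so result = 0
((((((((P -> S) -> Q) -> Q) -> S) -> ~P) -> S) -> ~S) -> Q): 0 ≤ 0.8, so result = 1
(((((((((P -> S) -> Q) -> Q) -> S) -> ~P) -> S) -> ~S) -> Q) -> Q): 1 > 0.8, so result = 0.8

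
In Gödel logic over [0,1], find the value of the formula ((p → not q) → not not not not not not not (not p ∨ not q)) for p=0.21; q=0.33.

1.00

not q: Gödel ¬ of 0.33 = 0 (operand ≠ 0)
(p → not q): 0.21 > 0, so result = 0
not p: Gödel ¬ of 0.21 = 0 (operand ≠ 0)
not q: Gödel ¬ of 0.33 = 0 (operand ≠ 0)
(not p ∨ not q) = max(0, 0) = 0
not (not p ∨ not q): Gödel ¬ of 0 = 1 (operand is 0)
not not (not p ∨ not q): Gödel ¬ of 1 = 0 (operand ≠ 0)
not not not (not p ∨ not q): Gödel ¬ of 0 = 1 (operand is 0)
not not not not (not p ∨ not q): Gödel ¬ of 1 = 0 (operand ≠ 0)
not not not not not (not p ∨ not q): Gödel ¬ of 0 = 1 (operand is 0)
not not not not not not (not p ∨ not q): Gödel ¬ of 1 = 0 (operand ≠ 0)
not not not not not not not (not p ∨ not q): Gödel ¬ of 0 = 1 (operand is 0)
((p → not q) → not not not not not not not (not p ∨ not q)): 0 ≤ 1, so result = 1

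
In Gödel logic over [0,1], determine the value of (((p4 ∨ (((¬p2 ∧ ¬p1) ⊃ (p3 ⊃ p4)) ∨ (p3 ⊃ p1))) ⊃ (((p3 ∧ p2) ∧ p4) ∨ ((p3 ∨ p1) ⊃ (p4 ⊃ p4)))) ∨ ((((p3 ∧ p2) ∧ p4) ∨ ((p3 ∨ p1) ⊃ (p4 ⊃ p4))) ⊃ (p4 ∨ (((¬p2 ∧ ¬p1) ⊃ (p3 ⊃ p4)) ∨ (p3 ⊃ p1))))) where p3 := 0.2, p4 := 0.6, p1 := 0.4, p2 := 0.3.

¬p2: Gödel ¬ of 0.3 = 0 (operand ≠ 0)
¬p1: Gödel ¬ of 0.4 = 0 (operand ≠ 0)
(¬p2 ∧ ¬p1) = min(0, 0) = 0
(p3 ⊃ p4): 0.2 ≤ 0.6, so result = 1
((¬p2 ∧ ¬p1) ⊃ (p3 ⊃ p4)): 0 ≤ 1, so result = 1
(p3 ⊃ p1): 0.2 ≤ 0.4, so result = 1
(((¬p2 ∧ ¬p1) ⊃ (p3 ⊃ p4)) ∨ (p3 ⊃ p1)) = max(1, 1) = 1
(p4 ∨ (((¬p2 ∧ ¬p1) ⊃ (p3 ⊃ p4)) ∨ (p3 ⊃ p1))) = max(0.6, 1) = 1
(p3 ∧ p2) = min(0.2, 0.3) = 0.2
((p3 ∧ p2) ∧ p4) = min(0.2, 0.6) = 0.2
(p3 ∨ p1) = max(0.2, 0.4) = 0.4
(p4 ⊃ p4): 0.6 ≤ 0.6, so result = 1
((p3 ∨ p1) ⊃ (p4 ⊃ p4)): 0.4 ≤ 1, so result = 1
(((p3 ∧ p2) ∧ p4) ∨ ((p3 ∨ p1) ⊃ (p4 ⊃ p4))) = max(0.2, 1) = 1
((p4 ∨ (((¬p2 ∧ ¬p1) ⊃ (p3 ⊃ p4)) ∨ (p3 ⊃ p1))) ⊃ (((p3 ∧ p2) ∧ p4) ∨ ((p3 ∨ p1) ⊃ (p4 ⊃ p4)))): 1 ≤ 1, so result = 1
(p3 ∧ p2) = min(0.2, 0.3) = 0.2
((p3 ∧ p2) ∧ p4) = min(0.2, 0.6) = 0.2
(p3 ∨ p1) = max(0.2, 0.4) = 0.4
(p4 ⊃ p4): 0.6 ≤ 0.6, so result = 1
((p3 ∨ p1) ⊃ (p4 ⊃ p4)): 0.4 ≤ 1, so result = 1
(((p3 ∧ p2) ∧ p4) ∨ ((p3 ∨ p1) ⊃ (p4 ⊃ p4))) = max(0.2, 1) = 1
¬p2: Gödel ¬ of 0.3 = 0 (operand ≠ 0)
¬p1: Gödel ¬ of 0.4 = 0 (operand ≠ 0)
(¬p2 ∧ ¬p1) = min(0, 0) = 0
(p3 ⊃ p4): 0.2 ≤ 0.6, so result = 1
((¬p2 ∧ ¬p1) ⊃ (p3 ⊃ p4)): 0 ≤ 1, so result = 1
(p3 ⊃ p1): 0.2 ≤ 0.4, so result = 1
(((¬p2 ∧ ¬p1) ⊃ (p3 ⊃ p4)) ∨ (p3 ⊃ p1)) = max(1, 1) = 1
(p4 ∨ (((¬p2 ∧ ¬p1) ⊃ (p3 ⊃ p4)) ∨ (p3 ⊃ p1))) = max(0.6, 1) = 1
((((p3 ∧ p2) ∧ p4) ∨ ((p3 ∨ p1) ⊃ (p4 ⊃ p4))) ⊃ (p4 ∨ (((¬p2 ∧ ¬p1) ⊃ (p3 ⊃ p4)) ∨ (p3 ⊃ p1)))): 1 ≤ 1, so result = 1
(((p4 ∨ (((¬p2 ∧ ¬p1) ⊃ (p3 ⊃ p4)) ∨ (p3 ⊃ p1))) ⊃ (((p3 ∧ p2) ∧ p4) ∨ ((p3 ∨ p1) ⊃ (p4 ⊃ p4)))) ∨ ((((p3 ∧ p2) ∧ p4) ∨ ((p3 ∨ p1) ⊃ (p4 ⊃ p4))) ⊃ (p4 ∨ (((¬p2 ∧ ¬p1) ⊃ (p3 ⊃ p4)) ∨ (p3 ⊃ p1))))) = max(1, 1) = 1

1.00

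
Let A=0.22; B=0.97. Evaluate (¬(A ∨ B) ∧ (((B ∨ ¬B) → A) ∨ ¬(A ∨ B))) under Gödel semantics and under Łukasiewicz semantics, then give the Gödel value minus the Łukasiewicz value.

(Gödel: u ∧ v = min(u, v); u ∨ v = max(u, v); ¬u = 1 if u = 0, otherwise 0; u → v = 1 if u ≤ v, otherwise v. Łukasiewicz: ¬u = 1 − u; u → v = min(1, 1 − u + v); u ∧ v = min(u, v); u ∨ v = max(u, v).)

Gödel evaluation:
  (A ∨ B) = max(0.22, 0.97) = 0.97
  ¬(A ∨ B): Gödel ¬ of 0.97 = 0 (operand ≠ 0)
  ¬B: Gödel ¬ of 0.97 = 0 (operand ≠ 0)
  (B ∨ ¬B) = max(0.97, 0) = 0.97
  ((B ∨ ¬B) → A): 0.97 > 0.22, so result = 0.22
  (A ∨ B) = max(0.22, 0.97) = 0.97
  ¬(A ∨ B): Gödel ¬ of 0.97 = 0 (operand ≠ 0)
  (((B ∨ ¬B) → A) ∨ ¬(A ∨ B)) = max(0.22, 0) = 0.22
  (¬(A ∨ B) ∧ (((B ∨ ¬B) → A) ∨ ¬(A ∨ B))) = min(0, 0.22) = 0
  Gödel value = 0
Łukasiewicz evaluation:
  (A ∨ B) = max(0.22, 0.97) = 0.97
  ¬(A ∨ B): Łukasiewicz ¬ gives 1 − 0.97 = 0.03
  ¬B: Łukasiewicz ¬ gives 1 − 0.97 = 0.03
  (B ∨ ¬B) = max(0.97, 0.03) = 0.97
  ((B ∨ ¬B) → A): min(1, 1 − 0.97 + 0.22) = 0.25
  (A ∨ B) = max(0.22, 0.97) = 0.97
  ¬(A ∨ B): Łukasiewicz ¬ gives 1 − 0.97 = 0.03
  (((B ∨ ¬B) → A) ∨ ¬(A ∨ B)) = max(0.25, 0.03) = 0.25
  (¬(A ∨ B) ∧ (((B ∨ ¬B) → A) ∨ ¬(A ∨ B))) = min(0.03, 0.25) = 0.03
  Łukasiewicz value = 0.03
Difference: 0 − 0.03 = -0.03

-0.03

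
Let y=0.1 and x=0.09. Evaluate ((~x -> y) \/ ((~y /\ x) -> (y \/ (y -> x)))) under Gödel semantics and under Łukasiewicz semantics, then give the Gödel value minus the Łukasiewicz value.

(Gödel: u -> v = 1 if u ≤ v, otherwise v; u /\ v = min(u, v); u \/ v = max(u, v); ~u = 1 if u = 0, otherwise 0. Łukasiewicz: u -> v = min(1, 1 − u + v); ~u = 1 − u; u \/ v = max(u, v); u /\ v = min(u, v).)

Gödel evaluation:
  ~x: Gödel ¬ of 0.09 = 0 (operand ≠ 0)
  (~x -> y): 0 ≤ 0.1, so result = 1
  ~y: Gödel ¬ of 0.1 = 0 (operand ≠ 0)
  (~y /\ x) = min(0, 0.09) = 0
  (y -> x): 0.1 > 0.09, so result = 0.09
  (y \/ (y -> x)) = max(0.1, 0.09) = 0.1
  ((~y /\ x) -> (y \/ (y -> x))): 0 ≤ 0.1, so result = 1
  ((~x -> y) \/ ((~y /\ x) -> (y \/ (y -> x)))) = max(1, 1) = 1
  Gödel value = 1
Łukasiewicz evaluation:
  ~x: Łukasiewicz ¬ gives 1 − 0.09 = 0.91
  (~x -> y): min(1, 1 − 0.91 + 0.1) = 0.19
  ~y: Łukasiewicz ¬ gives 1 − 0.1 = 0.9
  (~y /\ x) = min(0.9, 0.09) = 0.09
  (y -> x): min(1, 1 − 0.1 + 0.09) = 0.99
  (y \/ (y -> x)) = max(0.1, 0.99) = 0.99
  ((~y /\ x) -> (y \/ (y -> x))): min(1, 1 − 0.09 + 0.99) = 1
  ((~x -> y) \/ ((~y /\ x) -> (y \/ (y -> x)))) = max(0.19, 1) = 1
  Łukasiewicz value = 1
Difference: 1 − 1 = 0.00

0.00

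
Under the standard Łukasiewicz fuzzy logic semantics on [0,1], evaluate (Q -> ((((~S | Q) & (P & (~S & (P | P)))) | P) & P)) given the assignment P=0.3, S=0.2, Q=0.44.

0.86

~S: Łukasiewicz ¬ gives 1 − 0.2 = 0.8
(~S | Q) = max(0.8, 0.44) = 0.8
~S: Łukasiewicz ¬ gives 1 − 0.2 = 0.8
(P | P) = max(0.3, 0.3) = 0.3
(~S & (P | P)) = min(0.8, 0.3) = 0.3
(P & (~S & (P | P))) = min(0.3, 0.3) = 0.3
((~S | Q) & (P & (~S & (P | P)))) = min(0.8, 0.3) = 0.3
(((~S | Q) & (P & (~S & (P | P)))) | P) = max(0.3, 0.3) = 0.3
((((~S | Q) & (P & (~S & (P | P)))) | P) & P) = min(0.3, 0.3) = 0.3
(Q -> ((((~S | Q) & (P & (~S & (P | P)))) | P) & P)): min(1, 1 − 0.44 + 0.3) = 0.86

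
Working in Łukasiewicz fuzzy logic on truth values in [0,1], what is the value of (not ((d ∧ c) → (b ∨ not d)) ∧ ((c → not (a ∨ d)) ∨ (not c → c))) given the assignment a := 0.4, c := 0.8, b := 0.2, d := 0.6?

0.20

(d ∧ c) = min(0.6, 0.8) = 0.6
not d: Łukasiewicz ¬ gives 1 − 0.6 = 0.4
(b ∨ not d) = max(0.2, 0.4) = 0.4
((d ∧ c) → (b ∨ not d)): min(1, 1 − 0.6 + 0.4) = 0.8
not ((d ∧ c) → (b ∨ not d)): Łukasiewicz ¬ gives 1 − 0.8 = 0.2
(a ∨ d) = max(0.4, 0.6) = 0.6
not (a ∨ d): Łukasiewicz ¬ gives 1 − 0.6 = 0.4
(c → not (a ∨ d)): min(1, 1 − 0.8 + 0.4) = 0.6
not c: Łukasiewicz ¬ gives 1 − 0.8 = 0.2
(not c → c): min(1, 1 − 0.2 + 0.8) = 1
((c → not (a ∨ d)) ∨ (not c → c)) = max(0.6, 1) = 1
(not ((d ∧ c) → (b ∨ not d)) ∧ ((c → not (a ∨ d)) ∨ (not c → c))) = min(0.2, 1) = 0.2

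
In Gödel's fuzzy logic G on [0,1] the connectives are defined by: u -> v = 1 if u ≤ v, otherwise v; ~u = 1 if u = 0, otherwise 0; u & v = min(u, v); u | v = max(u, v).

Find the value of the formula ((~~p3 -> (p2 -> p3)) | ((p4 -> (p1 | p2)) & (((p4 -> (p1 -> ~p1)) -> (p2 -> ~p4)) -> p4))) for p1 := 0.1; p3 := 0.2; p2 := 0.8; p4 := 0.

~p3: Gödel ¬ of 0.2 = 0 (operand ≠ 0)
~~p3: Gödel ¬ of 0 = 1 (operand is 0)
(p2 -> p3): 0.8 > 0.2, so result = 0.2
(~~p3 -> (p2 -> p3)): 1 > 0.2, so result = 0.2
(p1 | p2) = max(0.1, 0.8) = 0.8
(p4 -> (p1 | p2)): 0 ≤ 0.8, so result = 1
~p1: Gödel ¬ of 0.1 = 0 (operand ≠ 0)
(p1 -> ~p1): 0.1 > 0, so result = 0
(p4 -> (p1 -> ~p1)): 0 ≤ 0, so result = 1
~p4: Gödel ¬ of 0 = 1 (operand is 0)
(p2 -> ~p4): 0.8 ≤ 1, so result = 1
((p4 -> (p1 -> ~p1)) -> (p2 -> ~p4)): 1 ≤ 1, so result = 1
(((p4 -> (p1 -> ~p1)) -> (p2 -> ~p4)) -> p4): 1 > 0, so result = 0
((p4 -> (p1 | p2)) & (((p4 -> (p1 -> ~p1)) -> (p2 -> ~p4)) -> p4)) = min(1, 0) = 0
((~~p3 -> (p2 -> p3)) | ((p4 -> (p1 | p2)) & (((p4 -> (p1 -> ~p1)) -> (p2 -> ~p4)) -> p4))) = max(0.2, 0) = 0.2

0.20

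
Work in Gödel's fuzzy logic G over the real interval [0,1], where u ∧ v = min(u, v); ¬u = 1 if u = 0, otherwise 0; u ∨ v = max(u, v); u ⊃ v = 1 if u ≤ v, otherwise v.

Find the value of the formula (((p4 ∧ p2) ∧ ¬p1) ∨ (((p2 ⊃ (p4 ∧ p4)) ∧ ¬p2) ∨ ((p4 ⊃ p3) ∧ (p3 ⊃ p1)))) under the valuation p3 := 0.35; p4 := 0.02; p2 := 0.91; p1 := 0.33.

(p4 ∧ p2) = min(0.02, 0.91) = 0.02
¬p1: Gödel ¬ of 0.33 = 0 (operand ≠ 0)
((p4 ∧ p2) ∧ ¬p1) = min(0.02, 0) = 0
(p4 ∧ p4) = min(0.02, 0.02) = 0.02
(p2 ⊃ (p4 ∧ p4)): 0.91 > 0.02, so result = 0.02
¬p2: Gödel ¬ of 0.91 = 0 (operand ≠ 0)
((p2 ⊃ (p4 ∧ p4)) ∧ ¬p2) = min(0.02, 0) = 0
(p4 ⊃ p3): 0.02 ≤ 0.35, so result = 1
(p3 ⊃ p1): 0.35 > 0.33, so result = 0.33
((p4 ⊃ p3) ∧ (p3 ⊃ p1)) = min(1, 0.33) = 0.33
(((p2 ⊃ (p4 ∧ p4)) ∧ ¬p2) ∨ ((p4 ⊃ p3) ∧ (p3 ⊃ p1))) = max(0, 0.33) = 0.33
(((p4 ∧ p2) ∧ ¬p1) ∨ (((p2 ⊃ (p4 ∧ p4)) ∧ ¬p2) ∨ ((p4 ⊃ p3) ∧ (p3 ⊃ p1)))) = max(0, 0.33) = 0.33

0.33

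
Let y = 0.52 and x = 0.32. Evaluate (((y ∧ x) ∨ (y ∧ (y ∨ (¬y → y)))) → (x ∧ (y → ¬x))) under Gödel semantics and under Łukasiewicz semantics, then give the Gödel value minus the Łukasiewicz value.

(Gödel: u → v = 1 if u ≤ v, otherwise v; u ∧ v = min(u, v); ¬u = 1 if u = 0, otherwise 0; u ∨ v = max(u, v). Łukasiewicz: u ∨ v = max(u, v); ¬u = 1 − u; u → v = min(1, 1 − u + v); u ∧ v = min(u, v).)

Gödel evaluation:
  (y ∧ x) = min(0.52, 0.32) = 0.32
  ¬y: Gödel ¬ of 0.52 = 0 (operand ≠ 0)
  (¬y → y): 0 ≤ 0.52, so result = 1
  (y ∨ (¬y → y)) = max(0.52, 1) = 1
  (y ∧ (y ∨ (¬y → y))) = min(0.52, 1) = 0.52
  ((y ∧ x) ∨ (y ∧ (y ∨ (¬y → y)))) = max(0.32, 0.52) = 0.52
  ¬x: Gödel ¬ of 0.32 = 0 (operand ≠ 0)
  (y → ¬x): 0.52 > 0, so result = 0
  (x ∧ (y → ¬x)) = min(0.32, 0) = 0
  (((y ∧ x) ∨ (y ∧ (y ∨ (¬y → y)))) → (x ∧ (y → ¬x))): 0.52 > 0, so result = 0
  Gödel value = 0
Łukasiewicz evaluation:
  (y ∧ x) = min(0.52, 0.32) = 0.32
  ¬y: Łukasiewicz ¬ gives 1 − 0.52 = 0.48
  (¬y → y): min(1, 1 − 0.48 + 0.52) = 1
  (y ∨ (¬y → y)) = max(0.52, 1) = 1
  (y ∧ (y ∨ (¬y → y))) = min(0.52, 1) = 0.52
  ((y ∧ x) ∨ (y ∧ (y ∨ (¬y → y)))) = max(0.32, 0.52) = 0.52
  ¬x: Łukasiewicz ¬ gives 1 − 0.32 = 0.68
  (y → ¬x): min(1, 1 − 0.52 + 0.68) = 1
  (x ∧ (y → ¬x)) = min(0.32, 1) = 0.32
  (((y ∧ x) ∨ (y ∧ (y ∨ (¬y → y)))) → (x ∧ (y → ¬x))): min(1, 1 − 0.52 + 0.32) = 0.8
  Łukasiewicz value = 0.8
Difference: 0 − 0.8 = -0.80

-0.80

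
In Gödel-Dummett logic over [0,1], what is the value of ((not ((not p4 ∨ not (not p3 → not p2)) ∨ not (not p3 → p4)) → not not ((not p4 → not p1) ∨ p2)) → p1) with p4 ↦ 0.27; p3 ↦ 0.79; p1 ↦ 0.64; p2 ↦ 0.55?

0.64

not p4: Gödel ¬ of 0.27 = 0 (operand ≠ 0)
not p3: Gödel ¬ of 0.79 = 0 (operand ≠ 0)
not p2: Gödel ¬ of 0.55 = 0 (operand ≠ 0)
(not p3 → not p2): 0 ≤ 0, so result = 1
not (not p3 → not p2): Gödel ¬ of 1 = 0 (operand ≠ 0)
(not p4 ∨ not (not p3 → not p2)) = max(0, 0) = 0
not p3: Gödel ¬ of 0.79 = 0 (operand ≠ 0)
(not p3 → p4): 0 ≤ 0.27, so result = 1
not (not p3 → p4): Gödel ¬ of 1 = 0 (operand ≠ 0)
((not p4 ∨ not (not p3 → not p2)) ∨ not (not p3 → p4)) = max(0, 0) = 0
not ((not p4 ∨ not (not p3 → not p2)) ∨ not (not p3 → p4)): Gödel ¬ of 0 = 1 (operand is 0)
not p4: Gödel ¬ of 0.27 = 0 (operand ≠ 0)
not p1: Gödel ¬ of 0.64 = 0 (operand ≠ 0)
(not p4 → not p1): 0 ≤ 0, so result = 1
((not p4 → not p1) ∨ p2) = max(1, 0.55) = 1
not ((not p4 → not p1) ∨ p2): Gödel ¬ of 1 = 0 (operand ≠ 0)
not not ((not p4 → not p1) ∨ p2): Gödel ¬ of 0 = 1 (operand is 0)
(not ((not p4 ∨ not (not p3 → not p2)) ∨ not (not p3 → p4)) → not not ((not p4 → not p1) ∨ p2)): 1 ≤ 1, so result = 1
((not ((not p4 ∨ not (not p3 → not p2)) ∨ not (not p3 → p4)) → not not ((not p4 → not p1) ∨ p2)) → p1): 1 > 0.64, so result = 0.64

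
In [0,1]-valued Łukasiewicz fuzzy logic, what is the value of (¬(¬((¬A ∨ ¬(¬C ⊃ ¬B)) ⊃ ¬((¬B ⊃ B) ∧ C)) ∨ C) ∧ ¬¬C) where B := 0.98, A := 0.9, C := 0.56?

¬A: Łukasiewicz ¬ gives 1 − 0.9 = 0.1
¬C: Łukasiewicz ¬ gives 1 − 0.56 = 0.44
¬B: Łukasiewicz ¬ gives 1 − 0.98 = 0.02
(¬C ⊃ ¬B): min(1, 1 − 0.44 + 0.02) = 0.58
¬(¬C ⊃ ¬B): Łukasiewicz ¬ gives 1 − 0.58 = 0.42
(¬A ∨ ¬(¬C ⊃ ¬B)) = max(0.1, 0.42) = 0.42
¬B: Łukasiewicz ¬ gives 1 − 0.98 = 0.02
(¬B ⊃ B): min(1, 1 − 0.02 + 0.98) = 1
((¬B ⊃ B) ∧ C) = min(1, 0.56) = 0.56
¬((¬B ⊃ B) ∧ C): Łukasiewicz ¬ gives 1 − 0.56 = 0.44
((¬A ∨ ¬(¬C ⊃ ¬B)) ⊃ ¬((¬B ⊃ B) ∧ C)): min(1, 1 − 0.42 + 0.44) = 1
¬((¬A ∨ ¬(¬C ⊃ ¬B)) ⊃ ¬((¬B ⊃ B) ∧ C)): Łukasiewicz ¬ gives 1 − 1 = 0
(¬((¬A ∨ ¬(¬C ⊃ ¬B)) ⊃ ¬((¬B ⊃ B) ∧ C)) ∨ C) = max(0, 0.56) = 0.56
¬(¬((¬A ∨ ¬(¬C ⊃ ¬B)) ⊃ ¬((¬B ⊃ B) ∧ C)) ∨ C): Łukasiewicz ¬ gives 1 − 0.56 = 0.44
¬C: Łukasiewicz ¬ gives 1 − 0.56 = 0.44
¬¬C: Łukasiewicz ¬ gives 1 − 0.44 = 0.56
(¬(¬((¬A ∨ ¬(¬C ⊃ ¬B)) ⊃ ¬((¬B ⊃ B) ∧ C)) ∨ C) ∧ ¬¬C) = min(0.44, 0.56) = 0.44

0.44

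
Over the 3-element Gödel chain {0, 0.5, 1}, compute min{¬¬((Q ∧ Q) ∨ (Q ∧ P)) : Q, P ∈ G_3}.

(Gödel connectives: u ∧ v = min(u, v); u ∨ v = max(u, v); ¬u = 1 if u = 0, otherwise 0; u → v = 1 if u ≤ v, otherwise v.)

The minimum is attained at Q = 0, P = 0:
  (Q ∧ Q) = min(0, 0) = 0
  (Q ∧ P) = min(0, 0) = 0
  ((Q ∧ Q) ∨ (Q ∧ P)) = max(0, 0) = 0
  ¬((Q ∧ Q) ∨ (Q ∧ P)): Gödel ¬ of 0 = 1 (operand is 0)
  ¬¬((Q ∧ Q) ∨ (Q ∧ P)): Gödel ¬ of 1 = 0 (operand ≠ 0)
Checking all 9 assignments confirms none give a value below 0.00.

0.00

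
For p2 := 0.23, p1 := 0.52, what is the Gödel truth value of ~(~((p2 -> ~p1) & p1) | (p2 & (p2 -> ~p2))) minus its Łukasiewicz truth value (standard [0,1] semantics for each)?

Gödel evaluation:
  ~p1: Gödel ¬ of 0.52 = 0 (operand ≠ 0)
  (p2 -> ~p1): 0.23 > 0, so result = 0
  ((p2 -> ~p1) & p1) = min(0, 0.52) = 0
  ~((p2 -> ~p1) & p1): Gödel ¬ of 0 = 1 (operand is 0)
  ~p2: Gödel ¬ of 0.23 = 0 (operand ≠ 0)
  (p2 -> ~p2): 0.23 > 0, so result = 0
  (p2 & (p2 -> ~p2)) = min(0.23, 0) = 0
  (~((p2 -> ~p1) & p1) | (p2 & (p2 -> ~p2))) = max(1, 0) = 1
  ~(~((p2 -> ~p1) & p1) | (p2 & (p2 -> ~p2))): Gödel ¬ of 1 = 0 (operand ≠ 0)
  Gödel value = 0
Łukasiewicz evaluation:
  ~p1: Łukasiewicz ¬ gives 1 − 0.52 = 0.48
  (p2 -> ~p1): min(1, 1 − 0.23 + 0.48) = 1
  ((p2 -> ~p1) & p1) = min(1, 0.52) = 0.52
  ~((p2 -> ~p1) & p1): Łukasiewicz ¬ gives 1 − 0.52 = 0.48
  ~p2: Łukasiewicz ¬ gives 1 − 0.23 = 0.77
  (p2 -> ~p2): min(1, 1 − 0.23 + 0.77) = 1
  (p2 & (p2 -> ~p2)) = min(0.23, 1) = 0.23
  (~((p2 -> ~p1) & p1) | (p2 & (p2 -> ~p2))) = max(0.48, 0.23) = 0.48
  ~(~((p2 -> ~p1) & p1) | (p2 & (p2 -> ~p2))): Łukasiewicz ¬ gives 1 − 0.48 = 0.52
  Łukasiewicz value = 0.52
Difference: 0 − 0.52 = -0.52

-0.52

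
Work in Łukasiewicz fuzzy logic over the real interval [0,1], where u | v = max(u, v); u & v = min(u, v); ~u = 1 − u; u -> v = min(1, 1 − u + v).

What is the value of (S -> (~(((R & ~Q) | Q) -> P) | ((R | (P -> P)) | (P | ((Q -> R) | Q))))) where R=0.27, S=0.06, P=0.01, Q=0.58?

~Q: Łukasiewicz ¬ gives 1 − 0.58 = 0.42
(R & ~Q) = min(0.27, 0.42) = 0.27
((R & ~Q) | Q) = max(0.27, 0.58) = 0.58
(((R & ~Q) | Q) -> P): min(1, 1 − 0.58 + 0.01) = 0.43
~(((R & ~Q) | Q) -> P): Łukasiewicz ¬ gives 1 − 0.43 = 0.57
(P -> P): min(1, 1 − 0.01 + 0.01) = 1
(R | (P -> P)) = max(0.27, 1) = 1
(Q -> R): min(1, 1 − 0.58 + 0.27) = 0.69
((Q -> R) | Q) = max(0.69, 0.58) = 0.69
(P | ((Q -> R) | Q)) = max(0.01, 0.69) = 0.69
((R | (P -> P)) | (P | ((Q -> R) | Q))) = max(1, 0.69) = 1
(~(((R & ~Q) | Q) -> P) | ((R | (P -> P)) | (P | ((Q -> R) | Q)))) = max(0.57, 1) = 1
(S -> (~(((R & ~Q) | Q) -> P) | ((R | (P -> P)) | (P | ((Q -> R) | Q))))): min(1, 1 − 0.06 + 1) = 1

1.00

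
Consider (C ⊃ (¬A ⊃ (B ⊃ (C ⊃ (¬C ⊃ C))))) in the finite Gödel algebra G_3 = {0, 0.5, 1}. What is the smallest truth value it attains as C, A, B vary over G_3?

1.00

Every assignment gives 1. For instance at C = 0, A = 0, B = 0:
  ¬A: Gödel ¬ of 0 = 1 (operand is 0)
  ¬C: Gödel ¬ of 0 = 1 (operand is 0)
  (¬C ⊃ C): 1 > 0, so result = 0
  (C ⊃ (¬C ⊃ C)): 0 ≤ 0, so result = 1
  (B ⊃ (C ⊃ (¬C ⊃ C))): 0 ≤ 1, so result = 1
  (¬A ⊃ (B ⊃ (C ⊃ (¬C ⊃ C)))): 1 ≤ 1, so result = 1
  (C ⊃ (¬A ⊃ (B ⊃ (C ⊃ (¬C ⊃ C))))): 0 ≤ 1, so result = 1
All 27 assignments give value 1 — the formula is a G_3-tautology.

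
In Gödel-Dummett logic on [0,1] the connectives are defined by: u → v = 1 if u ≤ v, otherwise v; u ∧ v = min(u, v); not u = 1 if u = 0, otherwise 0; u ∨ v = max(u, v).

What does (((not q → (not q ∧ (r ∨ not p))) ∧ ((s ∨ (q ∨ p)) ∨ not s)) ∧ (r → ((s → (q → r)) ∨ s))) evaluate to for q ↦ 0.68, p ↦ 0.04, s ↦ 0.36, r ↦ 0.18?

not q: Gödel ¬ of 0.68 = 0 (operand ≠ 0)
not q: Gödel ¬ of 0.68 = 0 (operand ≠ 0)
not p: Gödel ¬ of 0.04 = 0 (operand ≠ 0)
(r ∨ not p) = max(0.18, 0) = 0.18
(not q ∧ (r ∨ not p)) = min(0, 0.18) = 0
(not q → (not q ∧ (r ∨ not p))): 0 ≤ 0, so result = 1
(q ∨ p) = max(0.68, 0.04) = 0.68
(s ∨ (q ∨ p)) = max(0.36, 0.68) = 0.68
not s: Gödel ¬ of 0.36 = 0 (operand ≠ 0)
((s ∨ (q ∨ p)) ∨ not s) = max(0.68, 0) = 0.68
((not q → (not q ∧ (r ∨ not p))) ∧ ((s ∨ (q ∨ p)) ∨ not s)) = min(1, 0.68) = 0.68
(q → r): 0.68 > 0.18, so result = 0.18
(s → (q → r)): 0.36 > 0.18, so result = 0.18
((s → (q → r)) ∨ s) = max(0.18, 0.36) = 0.36
(r → ((s → (q → r)) ∨ s)): 0.18 ≤ 0.36, so result = 1
(((not q → (not q ∧ (r ∨ not p))) ∧ ((s ∨ (q ∨ p)) ∨ not s)) ∧ (r → ((s → (q → r)) ∨ s))) = min(0.68, 1) = 0.68

0.68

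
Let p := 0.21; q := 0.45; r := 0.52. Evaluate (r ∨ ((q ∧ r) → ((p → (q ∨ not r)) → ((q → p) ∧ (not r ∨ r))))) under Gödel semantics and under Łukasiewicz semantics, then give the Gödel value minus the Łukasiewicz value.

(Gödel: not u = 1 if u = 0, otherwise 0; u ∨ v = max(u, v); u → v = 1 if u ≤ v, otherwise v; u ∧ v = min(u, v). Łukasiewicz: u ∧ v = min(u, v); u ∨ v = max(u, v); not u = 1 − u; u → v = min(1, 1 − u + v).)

-0.48

Gödel evaluation:
  (q ∧ r) = min(0.45, 0.52) = 0.45
  not r: Gödel ¬ of 0.52 = 0 (operand ≠ 0)
  (q ∨ not r) = max(0.45, 0) = 0.45
  (p → (q ∨ not r)): 0.21 ≤ 0.45, so result = 1
  (q → p): 0.45 > 0.21, so result = 0.21
  not r: Gödel ¬ of 0.52 = 0 (operand ≠ 0)
  (not r ∨ r) = max(0, 0.52) = 0.52
  ((q → p) ∧ (not r ∨ r)) = min(0.21, 0.52) = 0.21
  ((p → (q ∨ not r)) → ((q → p) ∧ (not r ∨ r))): 1 > 0.21, so result = 0.21
  ((q ∧ r) → ((p → (q ∨ not r)) → ((q → p) ∧ (not r ∨ r)))): 0.45 > 0.21, so result = 0.21
  (r ∨ ((q ∧ r) → ((p → (q ∨ not r)) → ((q → p) ∧ (not r ∨ r))))) = max(0.52, 0.21) = 0.52
  Gödel value = 0.52
Łukasiewicz evaluation:
  (q ∧ r) = min(0.45, 0.52) = 0.45
  not r: Łukasiewicz ¬ gives 1 − 0.52 = 0.48
  (q ∨ not r) = max(0.45, 0.48) = 0.48
  (p → (q ∨ not r)): min(1, 1 − 0.21 + 0.48) = 1
  (q → p): min(1, 1 − 0.45 + 0.21) = 0.76
  not r: Łukasiewicz ¬ gives 1 − 0.52 = 0.48
  (not r ∨ r) = max(0.48, 0.52) = 0.52
  ((q → p) ∧ (not r ∨ r)) = min(0.76, 0.52) = 0.52
  ((p → (q ∨ not r)) → ((q → p) ∧ (not r ∨ r))): min(1, 1 − 1 + 0.52) = 0.52
  ((q ∧ r) → ((p → (q ∨ not r)) → ((q → p) ∧ (not r ∨ r)))): min(1, 1 − 0.45 + 0.52) = 1
  (r ∨ ((q ∧ r) → ((p → (q ∨ not r)) → ((q → p) ∧ (not r ∨ r))))) = max(0.52, 1) = 1
  Łukasiewicz value = 1
Difference: 0.52 − 1 = -0.48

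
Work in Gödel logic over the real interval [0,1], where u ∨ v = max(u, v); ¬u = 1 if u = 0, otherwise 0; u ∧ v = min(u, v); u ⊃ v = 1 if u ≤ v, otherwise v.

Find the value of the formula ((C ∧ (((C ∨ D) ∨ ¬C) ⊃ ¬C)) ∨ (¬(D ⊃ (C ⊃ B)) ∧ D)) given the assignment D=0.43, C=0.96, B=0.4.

(C ∨ D) = max(0.96, 0.43) = 0.96
¬C: Gödel ¬ of 0.96 = 0 (operand ≠ 0)
((C ∨ D) ∨ ¬C) = max(0.96, 0) = 0.96
¬C: Gödel ¬ of 0.96 = 0 (operand ≠ 0)
(((C ∨ D) ∨ ¬C) ⊃ ¬C): 0.96 > 0, so result = 0
(C ∧ (((C ∨ D) ∨ ¬C) ⊃ ¬C)) = min(0.96, 0) = 0
(C ⊃ B): 0.96 > 0.4, so result = 0.4
(D ⊃ (C ⊃ B)): 0.43 > 0.4, so result = 0.4
¬(D ⊃ (C ⊃ B)): Gödel ¬ of 0.4 = 0 (operand ≠ 0)
(¬(D ⊃ (C ⊃ B)) ∧ D) = min(0, 0.43) = 0
((C ∧ (((C ∨ D) ∨ ¬C) ⊃ ¬C)) ∨ (¬(D ⊃ (C ⊃ B)) ∧ D)) = max(0, 0) = 0

0.00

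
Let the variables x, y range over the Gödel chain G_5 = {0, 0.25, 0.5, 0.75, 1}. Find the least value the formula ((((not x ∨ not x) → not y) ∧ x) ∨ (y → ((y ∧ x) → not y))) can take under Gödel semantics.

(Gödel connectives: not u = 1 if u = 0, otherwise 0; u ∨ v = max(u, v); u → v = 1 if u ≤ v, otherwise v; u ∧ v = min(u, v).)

0.25

The minimum is attained at x = 0.25, y = 0.25:
  not x: Gödel ¬ of 0.25 = 0 (operand ≠ 0)
  not x: Gödel ¬ of 0.25 = 0 (operand ≠ 0)
  (not x ∨ not x) = max(0, 0) = 0
  not y: Gödel ¬ of 0.25 = 0 (operand ≠ 0)
  ((not x ∨ not x) → not y): 0 ≤ 0, so result = 1
  (((not x ∨ not x) → not y) ∧ x) = min(1, 0.25) = 0.25
  (y ∧ x) = min(0.25, 0.25) = 0.25
  not y: Gödel ¬ of 0.25 = 0 (operand ≠ 0)
  ((y ∧ x) → not y): 0.25 > 0, so result = 0
  (y → ((y ∧ x) → not y)): 0.25 > 0, so result = 0
  ((((not x ∨ not x) → not y) ∧ x) ∨ (y → ((y ∧ x) → not y))) = max(0.25, 0) = 0.25
Checking all 25 assignments confirms none give a value below 0.25.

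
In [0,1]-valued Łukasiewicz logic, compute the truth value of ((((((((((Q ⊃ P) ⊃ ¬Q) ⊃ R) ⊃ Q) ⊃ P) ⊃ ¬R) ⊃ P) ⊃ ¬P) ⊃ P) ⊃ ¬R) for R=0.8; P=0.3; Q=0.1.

0.60

(Q ⊃ P): min(1, 1 − 0.1 + 0.3) = 1
¬Q: Łukasiewicz ¬ gives 1 − 0.1 = 0.9
((Q ⊃ P) ⊃ ¬Q): min(1, 1 − 1 + 0.9) = 0.9
(((Q ⊃ P) ⊃ ¬Q) ⊃ R): min(1, 1 − 0.9 + 0.8) = 0.9
((((Q ⊃ P) ⊃ ¬Q) ⊃ R) ⊃ Q): min(1, 1 − 0.9 + 0.1) = 0.2
(((((Q ⊃ P) ⊃ ¬Q) ⊃ R) ⊃ Q) ⊃ P): min(1, 1 − 0.2 + 0.3) = 1
¬R: Łukasiewicz ¬ gives 1 − 0.8 = 0.2
((((((Q ⊃ P) ⊃ ¬Q) ⊃ R) ⊃ Q) ⊃ P) ⊃ ¬R): min(1, 1 − 1 + 0.2) = 0.2
(((((((Q ⊃ P) ⊃ ¬Q) ⊃ R) ⊃ Q) ⊃ P) ⊃ ¬R) ⊃ P): min(1, 1 − 0.2 + 0.3) = 1
¬P: Łukasiewicz ¬ gives 1 − 0.3 = 0.7
((((((((Q ⊃ P) ⊃ ¬Q) ⊃ R) ⊃ Q) ⊃ P) ⊃ ¬R) ⊃ P) ⊃ ¬P): min(1, 1 − 1 + 0.7) = 0.7
(((((((((Q ⊃ P) ⊃ ¬Q) ⊃ R) ⊃ Q) ⊃ P) ⊃ ¬R) ⊃ P) ⊃ ¬P) ⊃ P): min(1, 1 − 0.7 + 0.3) = 0.6
¬R: Łukasiewicz ¬ gives 1 − 0.8 = 0.2
((((((((((Q ⊃ P) ⊃ ¬Q) ⊃ R) ⊃ Q) ⊃ P) ⊃ ¬R) ⊃ P) ⊃ ¬P) ⊃ P) ⊃ ¬R): min(1, 1 − 0.6 + 0.2) = 0.6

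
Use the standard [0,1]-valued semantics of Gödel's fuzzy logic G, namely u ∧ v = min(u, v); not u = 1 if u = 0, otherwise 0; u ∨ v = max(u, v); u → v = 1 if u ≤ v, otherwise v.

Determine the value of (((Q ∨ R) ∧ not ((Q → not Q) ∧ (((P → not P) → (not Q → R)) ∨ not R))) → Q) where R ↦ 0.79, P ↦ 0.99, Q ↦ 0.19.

0.19

(Q ∨ R) = max(0.19, 0.79) = 0.79
not Q: Gödel ¬ of 0.19 = 0 (operand ≠ 0)
(Q → not Q): 0.19 > 0, so result = 0
not P: Gödel ¬ of 0.99 = 0 (operand ≠ 0)
(P → not P): 0.99 > 0, so result = 0
not Q: Gödel ¬ of 0.19 = 0 (operand ≠ 0)
(not Q → R): 0 ≤ 0.79, so result = 1
((P → not P) → (not Q → R)): 0 ≤ 1, so result = 1
not R: Gödel ¬ of 0.79 = 0 (operand ≠ 0)
(((P → not P) → (not Q → R)) ∨ not R) = max(1, 0) = 1
((Q → not Q) ∧ (((P → not P) → (not Q → R)) ∨ not R)) = min(0, 1) = 0
not ((Q → not Q) ∧ (((P → not P) → (not Q → R)) ∨ not R)): Gödel ¬ of 0 = 1 (operand is 0)
((Q ∨ R) ∧ not ((Q → not Q) ∧ (((P → not P) → (not Q → R)) ∨ not R))) = min(0.79, 1) = 0.79
(((Q ∨ R) ∧ not ((Q → not Q) ∧ (((P → not P) → (not Q → R)) ∨ not R))) → Q): 0.79 > 0.19, so result = 0.19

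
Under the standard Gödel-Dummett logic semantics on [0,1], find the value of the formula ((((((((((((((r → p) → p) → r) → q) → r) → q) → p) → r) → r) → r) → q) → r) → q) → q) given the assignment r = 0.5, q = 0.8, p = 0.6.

(r → p): 0.5 ≤ 0.6, so result = 1
((r → p) → p): 1 > 0.6, so result = 0.6
(((r → p) → p) → r): 0.6 > 0.5, so result = 0.5
((((r → p) → p) → r) → q): 0.5 ≤ 0.8, so result = 1
(((((r → p) → p) → r) → q) → r): 1 > 0.5, so result = 0.5
((((((r → p) → p) → r) → q) → r) → q): 0.5 ≤ 0.8, so result = 1
(((((((r → p) → p) → r) → q) → r) → q) → p): 1 > 0.6, so result = 0.6
((((((((r → p) → p) → r) → q) → r) → q) → p) → r): 0.6 > 0.5, so result = 0.5
(((((((((r → p) → p) → r) → q) → r) → q) → p) → r) → r): 0.5 ≤ 0.5, so result = 1
((((((((((r → p) → p) → r) → q) → r) → q) → p) → r) → r) → r): 1 > 0.5, so result = 0.5
(((((((((((r → p) → p) → r) → q) → r) → q) → p) → r) → r) → r) → q): 0.5 ≤ 0.8, so result = 1
((((((((((((r → p) → p) → r) → q) → r) → q) → p) → r) → r) → r) → q) → r): 1 > 0.5, so result = 0.5
(((((((((((((r → p) → p) → r) → q) → r) → q) → p) → r) → r) → r) → q) → r) → q): 0.5 ≤ 0.8, so result = 1
((((((((((((((r → p) → p) → r) → q) → r) → q) → p) → r) → r) → r) → q) → r) → q) → q): 1 > 0.8, so result = 0.8

0.80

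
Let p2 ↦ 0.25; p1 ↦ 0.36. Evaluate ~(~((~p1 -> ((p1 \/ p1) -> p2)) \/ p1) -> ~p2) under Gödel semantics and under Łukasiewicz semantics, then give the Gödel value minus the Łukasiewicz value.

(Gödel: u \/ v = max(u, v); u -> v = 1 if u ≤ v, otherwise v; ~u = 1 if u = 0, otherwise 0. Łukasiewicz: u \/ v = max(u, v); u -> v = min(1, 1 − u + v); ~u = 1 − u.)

Gödel evaluation:
  ~p1: Gödel ¬ of 0.36 = 0 (operand ≠ 0)
  (p1 \/ p1) = max(0.36, 0.36) = 0.36
  ((p1 \/ p1) -> p2): 0.36 > 0.25, so result = 0.25
  (~p1 -> ((p1 \/ p1) -> p2)): 0 ≤ 0.25, so result = 1
  ((~p1 -> ((p1 \/ p1) -> p2)) \/ p1) = max(1, 0.36) = 1
  ~((~p1 -> ((p1 \/ p1) -> p2)) \/ p1): Gödel ¬ of 1 = 0 (operand ≠ 0)
  ~p2: Gödel ¬ of 0.25 = 0 (operand ≠ 0)
  (~((~p1 -> ((p1 \/ p1) -> p2)) \/ p1) -> ~p2): 0 ≤ 0, so result = 1
  ~(~((~p1 -> ((p1 \/ p1) -> p2)) \/ p1) -> ~p2): Gödel ¬ of 1 = 0 (operand ≠ 0)
  Gödel value = 0
Łukasiewicz evaluation:
  ~p1: Łukasiewicz ¬ gives 1 − 0.36 = 0.64
  (p1 \/ p1) = max(0.36, 0.36) = 0.36
  ((p1 \/ p1) -> p2): min(1, 1 − 0.36 + 0.25) = 0.89
  (~p1 -> ((p1 \/ p1) -> p2)): min(1, 1 − 0.64 + 0.89) = 1
  ((~p1 -> ((p1 \/ p1) -> p2)) \/ p1) = max(1, 0.36) = 1
  ~((~p1 -> ((p1 \/ p1) -> p2)) \/ p1): Łukasiewicz ¬ gives 1 − 1 = 0
  ~p2: Łukasiewicz ¬ gives 1 − 0.25 = 0.75
  (~((~p1 -> ((p1 \/ p1) -> p2)) \/ p1) -> ~p2): min(1, 1 − 0 + 0.75) = 1
  ~(~((~p1 -> ((p1 \/ p1) -> p2)) \/ p1) -> ~p2): Łukasiewicz ¬ gives 1 − 1 = 0
  Łukasiewicz value = 0
Difference: 0 − 0 = 0.00

0.00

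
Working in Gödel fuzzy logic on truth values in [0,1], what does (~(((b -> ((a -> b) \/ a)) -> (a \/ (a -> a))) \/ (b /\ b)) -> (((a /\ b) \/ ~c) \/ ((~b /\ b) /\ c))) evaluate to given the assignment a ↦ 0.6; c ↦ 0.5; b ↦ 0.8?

(a -> b): 0.6 ≤ 0.8, so result = 1
((a -> b) \/ a) = max(1, 0.6) = 1
(b -> ((a -> b) \/ a)): 0.8 ≤ 1, so result = 1
(a -> a): 0.6 ≤ 0.6, so result = 1
(a \/ (a -> a)) = max(0.6, 1) = 1
((b -> ((a -> b) \/ a)) -> (a \/ (a -> a))): 1 ≤ 1, so result = 1
(b /\ b) = min(0.8, 0.8) = 0.8
(((b -> ((a -> b) \/ a)) -> (a \/ (a -> a))) \/ (b /\ b)) = max(1, 0.8) = 1
~(((b -> ((a -> b) \/ a)) -> (a \/ (a -> a))) \/ (b /\ b)): Gödel ¬ of 1 = 0 (operand ≠ 0)
(a /\ b) = min(0.6, 0.8) = 0.6
~c: Gödel ¬ of 0.5 = 0 (operand ≠ 0)
((a /\ b) \/ ~c) = max(0.6, 0) = 0.6
~b: Gödel ¬ of 0.8 = 0 (operand ≠ 0)
(~b /\ b) = min(0, 0.8) = 0
((~b /\ b) /\ c) = min(0, 0.5) = 0
(((a /\ b) \/ ~c) \/ ((~b /\ b) /\ c)) = max(0.6, 0) = 0.6
(~(((b -> ((a -> b) \/ a)) -> (a \/ (a -> a))) \/ (b /\ b)) -> (((a /\ b) \/ ~c) \/ ((~b /\ b) /\ c))): 0 ≤ 0.6, so result = 1

1.00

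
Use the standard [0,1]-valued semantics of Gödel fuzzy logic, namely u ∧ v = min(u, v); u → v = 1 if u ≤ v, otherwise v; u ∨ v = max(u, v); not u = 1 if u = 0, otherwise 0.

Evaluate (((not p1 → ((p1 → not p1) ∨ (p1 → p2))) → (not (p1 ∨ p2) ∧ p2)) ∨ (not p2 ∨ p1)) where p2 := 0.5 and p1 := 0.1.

0.10

not p1: Gödel ¬ of 0.1 = 0 (operand ≠ 0)
not p1: Gödel ¬ of 0.1 = 0 (operand ≠ 0)
(p1 → not p1): 0.1 > 0, so result = 0
(p1 → p2): 0.1 ≤ 0.5, so result = 1
((p1 → not p1) ∨ (p1 → p2)) = max(0, 1) = 1
(not p1 → ((p1 → not p1) ∨ (p1 → p2))): 0 ≤ 1, so result = 1
(p1 ∨ p2) = max(0.1, 0.5) = 0.5
not (p1 ∨ p2): Gödel ¬ of 0.5 = 0 (operand ≠ 0)
(not (p1 ∨ p2) ∧ p2) = min(0, 0.5) = 0
((not p1 → ((p1 → not p1) ∨ (p1 → p2))) → (not (p1 ∨ p2) ∧ p2)): 1 > 0, so result = 0
not p2: Gödel ¬ of 0.5 = 0 (operand ≠ 0)
(not p2 ∨ p1) = max(0, 0.1) = 0.1
(((not p1 → ((p1 → not p1) ∨ (p1 → p2))) → (not (p1 ∨ p2) ∧ p2)) ∨ (not p2 ∨ p1)) = max(0, 0.1) = 0.1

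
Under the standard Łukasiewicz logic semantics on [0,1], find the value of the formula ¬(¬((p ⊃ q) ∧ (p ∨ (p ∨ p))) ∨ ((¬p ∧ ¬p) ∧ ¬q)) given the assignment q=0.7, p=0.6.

(p ⊃ q): min(1, 1 − 0.6 + 0.7) = 1
(p ∨ p) = max(0.6, 0.6) = 0.6
(p ∨ (p ∨ p)) = max(0.6, 0.6) = 0.6
((p ⊃ q) ∧ (p ∨ (p ∨ p))) = min(1, 0.6) = 0.6
¬((p ⊃ q) ∧ (p ∨ (p ∨ p))): Łukasiewicz ¬ gives 1 − 0.6 = 0.4
¬p: Łukasiewicz ¬ gives 1 − 0.6 = 0.4
¬p: Łukasiewicz ¬ gives 1 − 0.6 = 0.4
(¬p ∧ ¬p) = min(0.4, 0.4) = 0.4
¬q: Łukasiewicz ¬ gives 1 − 0.7 = 0.3
((¬p ∧ ¬p) ∧ ¬q) = min(0.4, 0.3) = 0.3
(¬((p ⊃ q) ∧ (p ∨ (p ∨ p))) ∨ ((¬p ∧ ¬p) ∧ ¬q)) = max(0.4, 0.3) = 0.4
¬(¬((p ⊃ q) ∧ (p ∨ (p ∨ p))) ∨ ((¬p ∧ ¬p) ∧ ¬q)): Łukasiewicz ¬ gives 1 − 0.4 = 0.6

0.60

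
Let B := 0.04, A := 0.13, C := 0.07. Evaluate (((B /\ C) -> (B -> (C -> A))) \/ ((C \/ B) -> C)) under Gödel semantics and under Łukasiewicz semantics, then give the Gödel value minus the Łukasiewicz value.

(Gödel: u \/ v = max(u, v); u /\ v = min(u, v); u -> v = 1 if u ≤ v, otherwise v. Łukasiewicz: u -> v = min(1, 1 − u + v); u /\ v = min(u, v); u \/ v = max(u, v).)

Gödel evaluation:
  (B /\ C) = min(0.04, 0.07) = 0.04
  (C -> A): 0.07 ≤ 0.13, so result = 1
  (B -> (C -> A)): 0.04 ≤ 1, so result = 1
  ((B /\ C) -> (B -> (C -> A))): 0.04 ≤ 1, so result = 1
  (C \/ B) = max(0.07, 0.04) = 0.07
  ((C \/ B) -> C): 0.07 ≤ 0.07, so result = 1
  (((B /\ C) -> (B -> (C -> A))) \/ ((C \/ B) -> C)) = max(1, 1) = 1
  Gödel value = 1
Łukasiewicz evaluation:
  (B /\ C) = min(0.04, 0.07) = 0.04
  (C -> A): min(1, 1 − 0.07 + 0.13) = 1
  (B -> (C -> A)): min(1, 1 − 0.04 + 1) = 1
  ((B /\ C) -> (B -> (C -> A))): min(1, 1 − 0.04 + 1) = 1
  (C \/ B) = max(0.07, 0.04) = 0.07
  ((C \/ B) -> C): min(1, 1 − 0.07 + 0.07) = 1
  (((B /\ C) -> (B -> (C -> A))) \/ ((C \/ B) -> C)) = max(1, 1) = 1
  Łukasiewicz value = 1
Difference: 1 − 1 = 0.00

0.00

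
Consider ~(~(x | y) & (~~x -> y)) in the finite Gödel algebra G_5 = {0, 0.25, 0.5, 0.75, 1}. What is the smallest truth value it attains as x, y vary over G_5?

0.00

The minimum is attained at x = 0, y = 0:
  (x | y) = max(0, 0) = 0
  ~(x | y): Gödel ¬ of 0 = 1 (operand is 0)
  ~x: Gödel ¬ of 0 = 1 (operand is 0)
  ~~x: Gödel ¬ of 1 = 0 (operand ≠ 0)
  (~~x -> y): 0 ≤ 0, so result = 1
  (~(x | y) & (~~x -> y)) = min(1, 1) = 1
  ~(~(x | y) & (~~x -> y)): Gödel ¬ of 1 = 0 (operand ≠ 0)
Checking all 25 assignments confirms none give a value below 0.00.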